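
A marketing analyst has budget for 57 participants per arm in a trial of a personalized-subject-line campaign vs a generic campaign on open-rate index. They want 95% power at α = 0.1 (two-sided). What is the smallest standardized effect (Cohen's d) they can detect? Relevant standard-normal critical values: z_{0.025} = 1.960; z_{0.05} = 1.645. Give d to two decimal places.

For two independent groups of n = 57 each: d_min = (z_{α/2} + z_β)·√(2/n).
z-sum = 1.645 + 1.645 = 3.290.
d_min = 3.290 × √(2/57) = 3.290 × 0.1873 = 0.616.

d_min ≈ 0.62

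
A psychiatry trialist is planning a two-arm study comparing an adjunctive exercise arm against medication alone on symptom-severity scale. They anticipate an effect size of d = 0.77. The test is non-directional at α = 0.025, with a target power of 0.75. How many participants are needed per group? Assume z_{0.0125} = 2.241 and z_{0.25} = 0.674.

For two independent groups with equal n: n = 2·((z_{α/2} + z_β) / d)².
z_{α/2} + z_β = 2.241 + 0.674 = 2.915.
n = 2 × (2.915 / 0.77)² = 2 × 3.786² = 2 × 14.33 = 28.7.
Round up to the next whole participant.

n = 29 per group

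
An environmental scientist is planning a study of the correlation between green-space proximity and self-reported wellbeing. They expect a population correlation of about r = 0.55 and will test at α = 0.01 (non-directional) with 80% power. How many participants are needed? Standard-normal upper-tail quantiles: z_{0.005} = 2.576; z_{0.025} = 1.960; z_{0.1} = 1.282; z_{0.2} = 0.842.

n = 34

Fisher's z: C = ½·ln((1+r)/(1−r)) = ½·ln(3.4444) = 0.6184.
n = ((z_{α/2} + z_β)/C)² + 3.
(2.576 + 0.842) / 0.6184 = 3.418 / 0.6184 = 5.527.
n = 5.527² + 3 = 30.55 + 3 = 33.5.
Round up.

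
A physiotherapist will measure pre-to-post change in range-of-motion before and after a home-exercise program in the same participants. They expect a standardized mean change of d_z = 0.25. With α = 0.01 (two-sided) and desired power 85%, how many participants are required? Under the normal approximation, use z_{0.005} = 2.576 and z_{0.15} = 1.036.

For a paired (one-sample on differences) test: n = ((z_{α/2} + z_β) / d)².
z_{α/2} + z_β = 2.576 + 1.036 = 3.612.
n = (3.612 / 0.25)² = 14.448² = 208.74.
Round up.

n = 209 pairs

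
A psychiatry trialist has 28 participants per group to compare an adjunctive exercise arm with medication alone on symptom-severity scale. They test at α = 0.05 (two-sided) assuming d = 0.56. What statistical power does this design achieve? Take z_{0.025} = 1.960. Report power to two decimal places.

power ≈ 0.55

For two equal groups, power = Φ(d·√(n/2) − z_{α/2}).
d·√(n/2) = 0.56 × √(28/2) = 0.56 × 3.742 = 2.095.
z_β = 2.095 − 1.960 = 0.135.
Power = Φ(0.135) = 0.554.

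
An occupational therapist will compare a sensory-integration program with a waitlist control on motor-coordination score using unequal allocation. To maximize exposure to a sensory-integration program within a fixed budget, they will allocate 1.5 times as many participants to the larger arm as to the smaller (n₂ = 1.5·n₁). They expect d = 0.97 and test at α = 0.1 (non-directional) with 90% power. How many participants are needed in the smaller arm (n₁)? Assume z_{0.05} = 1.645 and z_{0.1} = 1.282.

With allocation ratio k = n₂/n₁ = 1.5, Var(x̄₁−x̄₂) = σ²(1/n₁ + 1/(k·n₁)) = σ²·(k+1)/(k·n₁).
So n₁ = (1 + 1/k)·((z_{α/2} + z_β)/d)² = 1.667 × (2.927/0.97)².
n₁ = 1.667 × 9.11 = 15.2.
Round up: n₁ = 16, giving n₂ = 1.5 × 16 = 24.

n₁ = 16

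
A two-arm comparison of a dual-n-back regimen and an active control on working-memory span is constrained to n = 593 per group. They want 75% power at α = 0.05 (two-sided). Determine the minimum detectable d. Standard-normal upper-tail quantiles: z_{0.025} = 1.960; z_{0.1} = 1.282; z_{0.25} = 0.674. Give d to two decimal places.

d_min ≈ 0.15

For two independent groups of n = 593 each: d_min = (z_{α/2} + z_β)·√(2/n).
z-sum = 1.960 + 0.674 = 2.634.
d_min = 2.634 × √(2/593) = 2.634 × 0.0581 = 0.153.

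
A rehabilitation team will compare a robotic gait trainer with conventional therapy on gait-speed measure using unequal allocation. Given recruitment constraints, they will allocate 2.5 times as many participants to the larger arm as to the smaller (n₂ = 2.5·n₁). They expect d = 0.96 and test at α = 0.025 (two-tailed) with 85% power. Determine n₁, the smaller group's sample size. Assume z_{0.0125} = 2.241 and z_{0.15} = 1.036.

With allocation ratio k = n₂/n₁ = 2.5, Var(x̄₁−x̄₂) = σ²(1/n₁ + 1/(k·n₁)) = σ²·(k+1)/(k·n₁).
So n₁ = (1 + 1/k)·((z_{α/2} + z_β)/d)² = 1.400 × (3.277/0.96)².
n₁ = 1.400 × 11.65 = 16.3.
Round up: n₁ = 17, giving n₂ = ⌈2.5 × 17⌉ = ⌈42.5⌉ = 43.

n₁ = 17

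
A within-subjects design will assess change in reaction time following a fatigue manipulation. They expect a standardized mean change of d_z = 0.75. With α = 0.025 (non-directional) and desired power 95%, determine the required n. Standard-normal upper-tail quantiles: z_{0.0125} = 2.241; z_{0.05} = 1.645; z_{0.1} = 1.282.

For a paired (one-sample on differences) test: n = ((z_{α/2} + z_β) / d)².
z_{α/2} + z_β = 2.241 + 1.645 = 3.886.
n = (3.886 / 0.75)² = 5.181² = 26.85.
Round up.

n = 27 pairs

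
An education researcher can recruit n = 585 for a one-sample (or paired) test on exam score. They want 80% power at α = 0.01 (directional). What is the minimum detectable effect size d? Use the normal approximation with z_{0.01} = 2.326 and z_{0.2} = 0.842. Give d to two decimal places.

d_min ≈ 0.13

For a single sample (or paired design) of n = 585: d_min = (z_{α} + z_β)/√n.
z-sum = 2.326 + 0.842 = 3.168.
d_min = 3.168 / √585 = 3.168 / 24.187 = 0.131.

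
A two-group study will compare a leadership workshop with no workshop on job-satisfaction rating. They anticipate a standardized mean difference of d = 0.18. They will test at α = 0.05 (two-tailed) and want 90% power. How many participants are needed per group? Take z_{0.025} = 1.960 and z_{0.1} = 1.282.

n = 649 per group

For two independent groups with equal n: n = 2·((z_{α/2} + z_β) / d)².
z_{α/2} + z_β = 1.960 + 1.282 = 3.242.
n = 2 × (3.242 / 0.18)² = 2 × 18.011² = 2 × 324.40 = 648.8.
Round up to the next whole participant.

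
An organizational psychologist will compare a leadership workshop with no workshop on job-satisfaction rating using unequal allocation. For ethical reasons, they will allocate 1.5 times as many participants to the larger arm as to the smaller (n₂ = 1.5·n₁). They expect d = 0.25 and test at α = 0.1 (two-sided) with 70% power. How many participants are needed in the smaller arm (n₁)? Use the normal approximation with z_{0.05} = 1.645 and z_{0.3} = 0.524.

With allocation ratio k = n₂/n₁ = 1.5, Var(x̄₁−x̄₂) = σ²(1/n₁ + 1/(k·n₁)) = σ²·(k+1)/(k·n₁).
So n₁ = (1 + 1/k)·((z_{α/2} + z_β)/d)² = 1.667 × (2.169/0.25)².
n₁ = 1.667 × 75.27 = 125.5.
Round up: n₁ = 126, giving n₂ = 1.5 × 126 = 189.

n₁ = 126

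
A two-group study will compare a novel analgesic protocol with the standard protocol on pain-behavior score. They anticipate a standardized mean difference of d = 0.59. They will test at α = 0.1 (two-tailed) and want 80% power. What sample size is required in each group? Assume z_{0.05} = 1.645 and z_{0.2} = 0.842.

For two independent groups with equal n: n = 2·((z_{α/2} + z_β) / d)².
z_{α/2} + z_β = 1.645 + 0.842 = 2.487.
n = 2 × (2.487 / 0.59)² = 2 × 4.215² = 2 × 17.77 = 35.5.
Round up to the next whole participant.

n = 36 per group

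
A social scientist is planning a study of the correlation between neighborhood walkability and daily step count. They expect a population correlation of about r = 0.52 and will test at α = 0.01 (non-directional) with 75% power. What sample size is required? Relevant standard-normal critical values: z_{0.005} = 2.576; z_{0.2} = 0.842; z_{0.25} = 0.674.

Fisher's z: C = ½·ln((1+r)/(1−r)) = ½·ln(3.1667) = 0.5763.
n = ((z_{α/2} + z_β)/C)² + 3.
(2.576 + 0.674) / 0.5763 = 3.250 / 0.5763 = 5.639.
n = 5.639² + 3 = 31.80 + 3 = 34.8.
Round up.

n = 35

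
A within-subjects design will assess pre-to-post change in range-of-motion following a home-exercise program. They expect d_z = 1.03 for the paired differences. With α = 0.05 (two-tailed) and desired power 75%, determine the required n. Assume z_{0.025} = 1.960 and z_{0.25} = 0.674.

n = 7 pairs

For a paired (one-sample on differences) test: n = ((z_{α/2} + z_β) / d)².
z_{α/2} + z_β = 1.960 + 0.674 = 2.634.
n = (2.634 / 1.03)² = 2.557² = 6.54.
Round up.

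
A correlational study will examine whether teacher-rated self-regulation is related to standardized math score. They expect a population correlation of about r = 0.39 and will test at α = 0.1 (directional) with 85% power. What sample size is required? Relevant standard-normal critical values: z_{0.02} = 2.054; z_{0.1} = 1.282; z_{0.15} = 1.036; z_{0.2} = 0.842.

n = 35

Fisher's z: C = ½·ln((1+r)/(1−r)) = ½·ln(2.2787) = 0.4118.
n = ((z_{α} + z_β)/C)² + 3.
(1.282 + 1.036) / 0.4118 = 2.318 / 0.4118 = 5.629.
n = 5.629² + 3 = 31.69 + 3 = 34.7.
Round up.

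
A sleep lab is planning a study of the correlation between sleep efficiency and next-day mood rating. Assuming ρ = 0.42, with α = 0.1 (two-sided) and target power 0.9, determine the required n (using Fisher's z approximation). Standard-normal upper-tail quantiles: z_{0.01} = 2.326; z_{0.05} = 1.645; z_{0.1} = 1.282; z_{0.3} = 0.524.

Fisher's z: C = ½·ln((1+r)/(1−r)) = ½·ln(2.4483) = 0.4477.
n = ((z_{α/2} + z_β)/C)² + 3.
(1.645 + 1.282) / 0.4477 = 2.927 / 0.4477 = 6.538.
n = 6.538² + 3 = 42.74 + 3 = 45.7.
Round up.

n = 46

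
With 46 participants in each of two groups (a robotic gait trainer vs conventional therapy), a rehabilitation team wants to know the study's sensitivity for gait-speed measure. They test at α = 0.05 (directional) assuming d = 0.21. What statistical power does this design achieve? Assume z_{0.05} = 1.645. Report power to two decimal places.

For two equal groups, power = Φ(d·√(n/2) − z_{α}).
d·√(n/2) = 0.21 × √(46/2) = 0.21 × 4.796 = 1.007.
z_β = 1.007 − 1.645 = -0.638.
Power = Φ(-0.638) = 0.262.

power ≈ 0.26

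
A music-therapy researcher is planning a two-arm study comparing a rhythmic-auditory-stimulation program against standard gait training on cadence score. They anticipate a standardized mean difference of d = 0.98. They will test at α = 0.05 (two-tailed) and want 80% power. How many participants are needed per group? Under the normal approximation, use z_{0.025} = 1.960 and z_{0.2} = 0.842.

For two independent groups with equal n: n = 2·((z_{α/2} + z_β) / d)².
z_{α/2} + z_β = 1.960 + 0.842 = 2.802.
n = 2 × (2.802 / 0.98)² = 2 × 2.859² = 2 × 8.17 = 16.3.
Round up to the next whole participant.

n = 17 per group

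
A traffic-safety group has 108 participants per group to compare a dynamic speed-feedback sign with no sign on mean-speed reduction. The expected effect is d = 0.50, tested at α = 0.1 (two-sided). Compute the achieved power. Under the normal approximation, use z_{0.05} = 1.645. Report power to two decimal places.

For two equal groups, power = Φ(d·√(n/2) − z_{α/2}).
d·√(n/2) = 0.50 × √(108/2) = 0.50 × 7.348 = 3.674.
z_β = 3.674 − 1.645 = 2.029.
Power = Φ(2.029) = 0.979.

power ≈ 0.98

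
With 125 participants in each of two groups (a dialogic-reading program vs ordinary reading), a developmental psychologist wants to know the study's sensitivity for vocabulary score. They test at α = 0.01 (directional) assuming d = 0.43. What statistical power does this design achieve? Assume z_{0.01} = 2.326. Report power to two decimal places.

For two equal groups, power = Φ(d·√(n/2) − z_{α}).
d·√(n/2) = 0.43 × √(125/2) = 0.43 × 7.906 = 3.399.
z_β = 3.399 − 2.326 = 1.073.
Power = Φ(1.073) = 0.858.

power ≈ 0.86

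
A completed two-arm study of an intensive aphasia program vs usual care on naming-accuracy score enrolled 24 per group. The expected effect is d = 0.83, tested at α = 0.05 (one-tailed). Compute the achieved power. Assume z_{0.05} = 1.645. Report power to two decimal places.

For two equal groups, power = Φ(d·√(n/2) − z_{α}).
d·√(n/2) = 0.83 × √(24/2) = 0.83 × 3.464 = 2.875.
z_β = 2.875 − 1.645 = 1.230.
Power = Φ(1.230) = 0.891.

power ≈ 0.89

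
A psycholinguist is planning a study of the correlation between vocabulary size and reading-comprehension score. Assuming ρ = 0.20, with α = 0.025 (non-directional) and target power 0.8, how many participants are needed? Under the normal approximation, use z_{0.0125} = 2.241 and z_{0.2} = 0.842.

n = 235

Fisher's z: C = ½·ln((1+r)/(1−r)) = ½·ln(1.5000) = 0.2027.
n = ((z_{α/2} + z_β)/C)² + 3.
(2.241 + 0.842) / 0.2027 = 3.083 / 0.2027 = 15.210.
n = 15.210² + 3 = 231.33 + 3 = 234.3.
Round up.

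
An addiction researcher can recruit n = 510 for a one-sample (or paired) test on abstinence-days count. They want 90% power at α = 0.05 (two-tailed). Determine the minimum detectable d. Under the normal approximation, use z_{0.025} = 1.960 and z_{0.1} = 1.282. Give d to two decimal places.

d_min ≈ 0.14

For a single sample (or paired design) of n = 510: d_min = (z_{α/2} + z_β)/√n.
z-sum = 1.960 + 1.282 = 3.242.
d_min = 3.242 / √510 = 3.242 / 22.583 = 0.144.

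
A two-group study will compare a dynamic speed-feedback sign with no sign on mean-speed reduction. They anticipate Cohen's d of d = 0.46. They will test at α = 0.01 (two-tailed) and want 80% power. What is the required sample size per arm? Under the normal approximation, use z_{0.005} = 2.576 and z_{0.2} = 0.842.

n = 111 per group

For two independent groups with equal n: n = 2·((z_{α/2} + z_β) / d)².
z_{α/2} + z_β = 2.576 + 0.842 = 3.418.
n = 2 × (3.418 / 0.46)² = 2 × 7.430² = 2 × 55.21 = 110.4.
Round up to the next whole participant.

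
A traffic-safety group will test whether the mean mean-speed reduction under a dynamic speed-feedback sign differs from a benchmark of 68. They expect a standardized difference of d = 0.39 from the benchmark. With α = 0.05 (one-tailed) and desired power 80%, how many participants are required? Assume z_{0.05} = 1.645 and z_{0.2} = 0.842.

For a one-sample test: n = ((z_{α} + z_β) / d)².
z_{α} + z_β = 1.645 + 0.842 = 2.487.
n = (2.487 / 0.39)² = 6.377² = 40.67.
Round up.

n = 41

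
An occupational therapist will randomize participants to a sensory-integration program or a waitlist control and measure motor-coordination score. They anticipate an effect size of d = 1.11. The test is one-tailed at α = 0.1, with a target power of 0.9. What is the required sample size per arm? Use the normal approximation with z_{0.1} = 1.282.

n = 11 per group

For two independent groups with equal n: n = 2·((z_{α} + z_β) / d)².
z_{α} + z_β = 1.282 + 1.282 = 2.564.
n = 2 × (2.564 / 1.11)² = 2 × 2.310² = 2 × 5.34 = 10.7.
Round up to the next whole participant.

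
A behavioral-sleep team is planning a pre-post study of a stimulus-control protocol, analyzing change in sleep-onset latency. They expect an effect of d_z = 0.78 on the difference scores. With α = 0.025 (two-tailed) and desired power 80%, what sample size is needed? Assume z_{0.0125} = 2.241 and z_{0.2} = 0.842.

n = 16 pairs

For a paired (one-sample on differences) test: n = ((z_{α/2} + z_β) / d)².
z_{α/2} + z_β = 2.241 + 0.842 = 3.083.
n = (3.083 / 0.78)² = 3.953² = 15.62.
Round up.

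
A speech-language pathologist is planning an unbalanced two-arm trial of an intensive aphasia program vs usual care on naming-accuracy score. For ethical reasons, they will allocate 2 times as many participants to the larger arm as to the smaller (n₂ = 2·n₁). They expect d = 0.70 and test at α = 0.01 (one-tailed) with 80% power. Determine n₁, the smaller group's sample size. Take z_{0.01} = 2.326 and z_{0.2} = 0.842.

With allocation ratio k = n₂/n₁ = 2, Var(x̄₁−x̄₂) = σ²(1/n₁ + 1/(k·n₁)) = σ²·(k+1)/(k·n₁).
So n₁ = (1 + 1/k)·((z_{α} + z_β)/d)² = 1.500 × (3.168/0.70)².
n₁ = 1.500 × 20.48 = 30.7.
Round up: n₁ = 31, giving n₂ = 2 × 31 = 62.

n₁ = 31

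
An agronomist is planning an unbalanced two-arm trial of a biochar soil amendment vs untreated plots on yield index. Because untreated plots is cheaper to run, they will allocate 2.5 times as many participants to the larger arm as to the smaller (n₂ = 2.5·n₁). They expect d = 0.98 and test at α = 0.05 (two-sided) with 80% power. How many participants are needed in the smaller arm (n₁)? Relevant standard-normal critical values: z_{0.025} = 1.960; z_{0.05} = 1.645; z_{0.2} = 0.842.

n₁ = 12

With allocation ratio k = n₂/n₁ = 2.5, Var(x̄₁−x̄₂) = σ²(1/n₁ + 1/(k·n₁)) = σ²·(k+1)/(k·n₁).
So n₁ = (1 + 1/k)·((z_{α/2} + z_β)/d)² = 1.400 × (2.802/0.98)².
n₁ = 1.400 × 8.17 = 11.4.
Round up: n₁ = 12, giving n₂ = 2.5 × 12 = 30.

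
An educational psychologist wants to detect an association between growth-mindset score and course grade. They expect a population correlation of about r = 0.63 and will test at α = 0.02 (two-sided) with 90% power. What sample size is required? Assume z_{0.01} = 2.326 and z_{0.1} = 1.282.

Fisher's z: C = ½·ln((1+r)/(1−r)) = ½·ln(4.4054) = 0.7414.
n = ((z_{α/2} + z_β)/C)² + 3.
(2.326 + 1.282) / 0.7414 = 3.608 / 0.7414 = 4.866.
n = 4.866² + 3 = 23.68 + 3 = 26.7.
Round up.

n = 27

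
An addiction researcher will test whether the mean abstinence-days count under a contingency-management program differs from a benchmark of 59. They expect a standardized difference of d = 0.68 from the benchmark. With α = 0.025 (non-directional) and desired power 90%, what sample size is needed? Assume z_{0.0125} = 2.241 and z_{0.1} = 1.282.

n = 27

For a one-sample test: n = ((z_{α/2} + z_β) / d)².
z_{α/2} + z_β = 2.241 + 1.282 = 3.523.
n = (3.523 / 0.68)² = 5.181² = 26.84.
Round up.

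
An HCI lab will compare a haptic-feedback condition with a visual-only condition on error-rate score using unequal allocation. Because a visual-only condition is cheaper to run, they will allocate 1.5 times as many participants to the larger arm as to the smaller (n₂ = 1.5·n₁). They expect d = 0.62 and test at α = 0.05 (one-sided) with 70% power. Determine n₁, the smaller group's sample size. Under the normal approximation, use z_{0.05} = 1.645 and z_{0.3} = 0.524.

With allocation ratio k = n₂/n₁ = 1.5, Var(x̄₁−x̄₂) = σ²(1/n₁ + 1/(k·n₁)) = σ²·(k+1)/(k·n₁).
So n₁ = (1 + 1/k)·((z_{α} + z_β)/d)² = 1.667 × (2.169/0.62)².
n₁ = 1.667 × 12.24 = 20.4.
Round up: n₁ = 21, giving n₂ = ⌈1.5 × 21⌉ = ⌈31.5⌉ = 32.

n₁ = 21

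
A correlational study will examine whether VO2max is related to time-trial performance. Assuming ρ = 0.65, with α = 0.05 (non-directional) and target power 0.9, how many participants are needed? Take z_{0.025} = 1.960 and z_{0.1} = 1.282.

n = 21

Fisher's z: C = ½·ln((1+r)/(1−r)) = ½·ln(4.7143) = 0.7753.
n = ((z_{α/2} + z_β)/C)² + 3.
(1.960 + 1.282) / 0.7753 = 3.242 / 0.7753 = 4.182.
n = 4.182² + 3 = 17.49 + 3 = 20.5.
Round up.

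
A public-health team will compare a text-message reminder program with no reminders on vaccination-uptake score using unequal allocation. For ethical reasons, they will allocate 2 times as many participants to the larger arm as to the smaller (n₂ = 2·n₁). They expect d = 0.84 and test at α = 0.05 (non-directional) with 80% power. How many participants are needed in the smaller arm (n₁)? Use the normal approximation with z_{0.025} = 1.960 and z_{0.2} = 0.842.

With allocation ratio k = n₂/n₁ = 2, Var(x̄₁−x̄₂) = σ²(1/n₁ + 1/(k·n₁)) = σ²·(k+1)/(k·n₁).
So n₁ = (1 + 1/k)·((z_{α/2} + z_β)/d)² = 1.500 × (2.802/0.84)².
n₁ = 1.500 × 11.13 = 16.7.
Round up: n₁ = 17, giving n₂ = 2 × 17 = 34.

n₁ = 17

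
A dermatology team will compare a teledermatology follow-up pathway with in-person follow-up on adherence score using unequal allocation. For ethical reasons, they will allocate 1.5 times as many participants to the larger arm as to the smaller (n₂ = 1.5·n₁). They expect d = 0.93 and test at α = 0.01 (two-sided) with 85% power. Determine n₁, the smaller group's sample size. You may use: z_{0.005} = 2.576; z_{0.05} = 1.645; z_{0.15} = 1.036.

With allocation ratio k = n₂/n₁ = 1.5, Var(x̄₁−x̄₂) = σ²(1/n₁ + 1/(k·n₁)) = σ²·(k+1)/(k·n₁).
So n₁ = (1 + 1/k)·((z_{α/2} + z_β)/d)² = 1.667 × (3.612/0.93)².
n₁ = 1.667 × 15.08 = 25.1.
Round up: n₁ = 26, giving n₂ = 1.5 × 26 = 39.

n₁ = 26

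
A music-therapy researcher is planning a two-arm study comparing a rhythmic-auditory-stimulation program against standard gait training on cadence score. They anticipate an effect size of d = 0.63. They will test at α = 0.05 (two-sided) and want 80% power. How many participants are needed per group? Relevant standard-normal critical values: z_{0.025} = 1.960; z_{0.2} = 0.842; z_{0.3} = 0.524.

For two independent groups with equal n: n = 2·((z_{α/2} + z_β) / d)².
z_{α/2} + z_β = 1.960 + 0.842 = 2.802.
n = 2 × (2.802 / 0.63)² = 2 × 4.448² = 2 × 19.78 = 39.6.
Round up to the next whole participant.

n = 40 per group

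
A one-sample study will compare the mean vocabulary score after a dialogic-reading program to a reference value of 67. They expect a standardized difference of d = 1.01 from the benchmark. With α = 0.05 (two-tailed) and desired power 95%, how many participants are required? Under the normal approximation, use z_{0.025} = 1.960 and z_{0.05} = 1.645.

n = 13

For a one-sample test: n = ((z_{α/2} + z_β) / d)².
z_{α/2} + z_β = 1.960 + 1.645 = 3.605.
n = (3.605 / 1.01)² = 3.569² = 12.74.
Round up.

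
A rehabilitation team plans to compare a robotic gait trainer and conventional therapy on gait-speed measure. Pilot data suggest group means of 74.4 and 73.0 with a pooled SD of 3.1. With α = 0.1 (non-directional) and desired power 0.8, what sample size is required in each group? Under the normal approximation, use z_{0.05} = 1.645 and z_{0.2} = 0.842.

n = 61 per group

Cohen's d = |M₁ − M₂| / SD_pooled = |74.4 − 73.0| / 3.1 = 1.4 / 3.1 = 0.452.
For two independent groups with equal n: n = 2·((z_{α/2} + z_β) / d)².
z_{α/2} + z_β = 1.645 + 0.842 = 2.487.
n = 2 × (2.487 / 0.452)² = 2 × 5.502² = 2 × 30.27 = 60.5.
Round up to the next whole participant.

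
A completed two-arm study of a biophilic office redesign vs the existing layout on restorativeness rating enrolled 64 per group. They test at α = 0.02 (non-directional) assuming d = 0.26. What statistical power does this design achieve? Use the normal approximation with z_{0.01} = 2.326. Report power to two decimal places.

For two equal groups, power = Φ(d·√(n/2) − z_{α/2}).
d·√(n/2) = 0.26 × √(64/2) = 0.26 × 5.657 = 1.471.
z_β = 1.471 − 2.326 = -0.855.
Power = Φ(-0.855) = 0.196.

power ≈ 0.20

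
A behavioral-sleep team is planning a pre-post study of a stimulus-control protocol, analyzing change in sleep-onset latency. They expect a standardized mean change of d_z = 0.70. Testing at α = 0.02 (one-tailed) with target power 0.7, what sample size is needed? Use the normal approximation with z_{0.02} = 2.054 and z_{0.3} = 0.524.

For a paired (one-sample on differences) test: n = ((z_{α} + z_β) / d)².
z_{α} + z_β = 2.054 + 0.524 = 2.578.
n = (2.578 / 0.70)² = 3.683² = 13.56.
Round up.

n = 14 pairs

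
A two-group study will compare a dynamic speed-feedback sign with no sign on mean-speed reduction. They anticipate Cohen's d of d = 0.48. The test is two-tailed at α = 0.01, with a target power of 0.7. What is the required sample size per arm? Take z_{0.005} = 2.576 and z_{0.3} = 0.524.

n = 84 per group

For two independent groups with equal n: n = 2·((z_{α/2} + z_β) / d)².
z_{α/2} + z_β = 2.576 + 0.524 = 3.100.
n = 2 × (3.100 / 0.48)² = 2 × 6.458² = 2 × 41.71 = 83.4.
Round up to the next whole participant.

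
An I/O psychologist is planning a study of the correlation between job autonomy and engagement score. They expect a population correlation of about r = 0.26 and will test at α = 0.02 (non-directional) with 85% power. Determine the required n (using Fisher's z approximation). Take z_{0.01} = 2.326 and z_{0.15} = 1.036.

Fisher's z: C = ½·ln((1+r)/(1−r)) = ½·ln(1.7027) = 0.2661.
n = ((z_{α/2} + z_β)/C)² + 3.
(2.326 + 1.036) / 0.2661 = 3.362 / 0.2661 = 12.634.
n = 12.634² + 3 = 159.63 + 3 = 162.6.
Round up.

n = 163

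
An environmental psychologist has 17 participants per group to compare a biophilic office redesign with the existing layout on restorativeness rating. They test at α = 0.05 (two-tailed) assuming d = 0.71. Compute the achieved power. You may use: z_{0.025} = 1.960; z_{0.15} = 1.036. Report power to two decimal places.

For two equal groups, power = Φ(d·√(n/2) − z_{α/2}).
d·√(n/2) = 0.71 × √(17/2) = 0.71 × 2.915 = 2.070.
z_β = 2.070 − 1.960 = 0.110.
Power = Φ(0.110) = 0.544.

power ≈ 0.54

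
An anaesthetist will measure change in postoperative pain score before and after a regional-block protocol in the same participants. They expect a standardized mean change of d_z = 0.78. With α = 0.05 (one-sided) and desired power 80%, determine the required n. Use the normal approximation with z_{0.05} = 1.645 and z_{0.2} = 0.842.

For a paired (one-sample on differences) test: n = ((z_{α} + z_β) / d)².
z_{α} + z_β = 1.645 + 0.842 = 2.487.
n = (2.487 / 0.78)² = 3.188² = 10.17.
Round up.

n = 11 pairs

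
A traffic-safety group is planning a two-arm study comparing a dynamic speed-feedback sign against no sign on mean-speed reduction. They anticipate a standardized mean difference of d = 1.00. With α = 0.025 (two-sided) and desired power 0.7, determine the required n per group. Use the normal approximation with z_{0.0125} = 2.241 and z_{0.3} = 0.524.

For two independent groups with equal n: n = 2·((z_{α/2} + z_β) / d)².
z_{α/2} + z_β = 2.241 + 0.524 = 2.765.
n = 2 × (2.765 / 1.00)² = 2 × 2.765² = 2 × 7.65 = 15.3.
Round up to the next whole participant.

n = 16 per group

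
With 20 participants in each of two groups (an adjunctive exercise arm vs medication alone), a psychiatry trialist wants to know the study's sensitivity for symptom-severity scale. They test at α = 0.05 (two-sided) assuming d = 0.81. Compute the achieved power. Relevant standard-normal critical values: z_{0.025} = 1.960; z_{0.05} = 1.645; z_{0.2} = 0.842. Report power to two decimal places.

power ≈ 0.73

For two equal groups, power = Φ(d·√(n/2) − z_{α/2}).
d·√(n/2) = 0.81 × √(20/2) = 0.81 × 3.162 = 2.561.
z_β = 2.561 − 1.960 = 0.601.
Power = Φ(0.601) = 0.726.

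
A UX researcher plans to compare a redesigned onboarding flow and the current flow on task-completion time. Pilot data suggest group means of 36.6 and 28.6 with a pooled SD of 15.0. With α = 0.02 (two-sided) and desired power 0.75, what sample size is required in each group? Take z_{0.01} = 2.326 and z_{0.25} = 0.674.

Cohen's d = |M₁ − M₂| / SD_pooled = |36.6 − 28.6| / 15.0 = 8.0 / 15.0 = 0.533.
For two independent groups with equal n: n = 2·((z_{α/2} + z_β) / d)².
z_{α/2} + z_β = 2.326 + 0.674 = 3.000.
n = 2 × (3.000 / 0.533)² = 2 × 5.629² = 2 × 31.68 = 63.4.
Round up to the next whole participant.

n = 64 per group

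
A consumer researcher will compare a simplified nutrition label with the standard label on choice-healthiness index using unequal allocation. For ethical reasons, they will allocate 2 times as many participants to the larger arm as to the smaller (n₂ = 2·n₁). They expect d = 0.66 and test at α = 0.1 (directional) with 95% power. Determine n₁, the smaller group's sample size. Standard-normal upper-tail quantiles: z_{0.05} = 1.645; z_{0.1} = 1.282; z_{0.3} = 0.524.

With allocation ratio k = n₂/n₁ = 2, Var(x̄₁−x̄₂) = σ²(1/n₁ + 1/(k·n₁)) = σ²·(k+1)/(k·n₁).
So n₁ = (1 + 1/k)·((z_{α} + z_β)/d)² = 1.500 × (2.927/0.66)².
n₁ = 1.500 × 19.67 = 29.5.
Round up: n₁ = 30, giving n₂ = 2 × 30 = 60.

n₁ = 30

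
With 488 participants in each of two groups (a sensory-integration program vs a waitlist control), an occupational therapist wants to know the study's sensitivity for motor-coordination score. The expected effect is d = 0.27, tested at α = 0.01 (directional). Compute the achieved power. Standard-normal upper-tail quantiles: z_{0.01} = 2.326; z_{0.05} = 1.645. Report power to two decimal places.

power ≈ 0.97

For two equal groups, power = Φ(d·√(n/2) − z_{α}).
d·√(n/2) = 0.27 × √(488/2) = 0.27 × 15.620 = 4.218.
z_β = 4.218 − 2.326 = 1.892.
Power = Φ(1.892) = 0.971.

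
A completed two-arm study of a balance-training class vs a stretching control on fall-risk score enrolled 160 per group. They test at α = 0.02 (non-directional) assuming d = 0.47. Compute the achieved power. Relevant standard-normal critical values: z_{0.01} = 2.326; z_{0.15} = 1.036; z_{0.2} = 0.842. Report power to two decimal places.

For two equal groups, power = Φ(d·√(n/2) − z_{α/2}).
d·√(n/2) = 0.47 × √(160/2) = 0.47 × 8.944 = 4.204.
z_β = 4.204 − 2.326 = 1.878.
Power = Φ(1.878) = 0.970.

power ≈ 0.97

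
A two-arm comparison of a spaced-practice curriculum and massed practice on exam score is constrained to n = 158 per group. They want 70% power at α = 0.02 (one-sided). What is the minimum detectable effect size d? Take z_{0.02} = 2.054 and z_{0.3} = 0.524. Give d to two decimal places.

d_min ≈ 0.29

For two independent groups of n = 158 each: d_min = (z_{α} + z_β)·√(2/n).
z-sum = 2.054 + 0.524 = 2.578.
d_min = 2.578 × √(2/158) = 2.578 × 0.1125 = 0.290.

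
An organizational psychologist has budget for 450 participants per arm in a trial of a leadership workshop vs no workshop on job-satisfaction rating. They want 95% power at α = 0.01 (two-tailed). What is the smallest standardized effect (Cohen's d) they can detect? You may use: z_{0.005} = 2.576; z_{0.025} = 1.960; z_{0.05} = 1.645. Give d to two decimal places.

d_min ≈ 0.28

For two independent groups of n = 450 each: d_min = (z_{α/2} + z_β)·√(2/n).
z-sum = 2.576 + 1.645 = 4.221.
d_min = 4.221 × √(2/450) = 4.221 × 0.0667 = 0.281.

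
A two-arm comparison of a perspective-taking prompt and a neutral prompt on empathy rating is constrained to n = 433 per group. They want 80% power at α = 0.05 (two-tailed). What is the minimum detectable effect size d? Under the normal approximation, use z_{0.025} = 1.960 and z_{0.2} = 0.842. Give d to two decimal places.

d_min ≈ 0.19

For two independent groups of n = 433 each: d_min = (z_{α/2} + z_β)·√(2/n).
z-sum = 1.960 + 0.842 = 2.802.
d_min = 2.802 × √(2/433) = 2.802 × 0.0680 = 0.190.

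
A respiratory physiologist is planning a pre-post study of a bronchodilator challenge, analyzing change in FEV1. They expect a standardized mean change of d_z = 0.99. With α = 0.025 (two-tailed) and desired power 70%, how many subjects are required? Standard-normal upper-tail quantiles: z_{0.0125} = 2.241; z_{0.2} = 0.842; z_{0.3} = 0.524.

n = 8 pairs

For a paired (one-sample on differences) test: n = ((z_{α/2} + z_β) / d)².
z_{α/2} + z_β = 2.241 + 0.524 = 2.765.
n = (2.765 / 0.99)² = 2.793² = 7.80.
Round up.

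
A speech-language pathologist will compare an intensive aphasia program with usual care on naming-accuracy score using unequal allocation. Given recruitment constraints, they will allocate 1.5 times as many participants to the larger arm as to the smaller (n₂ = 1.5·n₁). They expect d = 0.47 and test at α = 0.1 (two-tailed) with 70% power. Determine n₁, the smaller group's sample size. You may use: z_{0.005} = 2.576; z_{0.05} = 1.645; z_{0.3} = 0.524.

n₁ = 36

With allocation ratio k = n₂/n₁ = 1.5, Var(x̄₁−x̄₂) = σ²(1/n₁ + 1/(k·n₁)) = σ²·(k+1)/(k·n₁).
So n₁ = (1 + 1/k)·((z_{α/2} + z_β)/d)² = 1.667 × (2.169/0.47)².
n₁ = 1.667 × 21.30 = 35.5.
Round up: n₁ = 36, giving n₂ = 1.5 × 36 = 54.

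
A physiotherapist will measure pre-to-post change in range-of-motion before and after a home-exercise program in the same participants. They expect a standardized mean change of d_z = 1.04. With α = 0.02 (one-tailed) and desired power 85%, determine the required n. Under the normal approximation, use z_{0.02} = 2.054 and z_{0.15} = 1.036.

n = 9 pairs

For a paired (one-sample on differences) test: n = ((z_{α} + z_β) / d)².
z_{α} + z_β = 2.054 + 1.036 = 3.090.
n = (3.090 / 1.04)² = 2.971² = 8.83.
Round up.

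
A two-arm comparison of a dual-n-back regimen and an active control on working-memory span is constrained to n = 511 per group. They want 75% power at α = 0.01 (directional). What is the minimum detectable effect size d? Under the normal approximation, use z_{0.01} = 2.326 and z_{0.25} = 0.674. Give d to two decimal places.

For two independent groups of n = 511 each: d_min = (z_{α} + z_β)·√(2/n).
z-sum = 2.326 + 0.674 = 3.000.
d_min = 3.000 × √(2/511) = 3.000 × 0.0626 = 0.188.

d_min ≈ 0.19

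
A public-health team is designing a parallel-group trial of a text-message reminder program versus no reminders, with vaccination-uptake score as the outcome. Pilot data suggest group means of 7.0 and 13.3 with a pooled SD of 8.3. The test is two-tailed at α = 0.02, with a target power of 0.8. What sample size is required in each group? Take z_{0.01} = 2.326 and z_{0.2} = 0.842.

Cohen's d = |M₁ − M₂| / SD_pooled = |7.0 − 13.3| / 8.3 = 6.3 / 8.3 = 0.759.
For two independent groups with equal n: n = 2·((z_{α/2} + z_β) / d)².
z_{α/2} + z_β = 2.326 + 0.842 = 3.168.
n = 2 × (3.168 / 0.759)² = 2 × 4.174² = 2 × 17.42 = 34.8.
Round up to the next whole participant.

n = 35 per group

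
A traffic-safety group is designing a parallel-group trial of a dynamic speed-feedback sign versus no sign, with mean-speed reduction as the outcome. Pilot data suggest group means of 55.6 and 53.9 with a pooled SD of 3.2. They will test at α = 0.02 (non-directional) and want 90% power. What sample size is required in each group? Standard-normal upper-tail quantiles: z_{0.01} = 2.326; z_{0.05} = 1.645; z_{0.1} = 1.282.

n = 93 per group

Cohen's d = |M₁ − M₂| / SD_pooled = |55.6 − 53.9| / 3.2 = 1.7 / 3.2 = 0.531.
For two independent groups with equal n: n = 2·((z_{α/2} + z_β) / d)².
z_{α/2} + z_β = 2.326 + 1.282 = 3.608.
n = 2 × (3.608 / 0.531)² = 2 × 6.795² = 2 × 46.17 = 92.3.
Round up to the next whole participant.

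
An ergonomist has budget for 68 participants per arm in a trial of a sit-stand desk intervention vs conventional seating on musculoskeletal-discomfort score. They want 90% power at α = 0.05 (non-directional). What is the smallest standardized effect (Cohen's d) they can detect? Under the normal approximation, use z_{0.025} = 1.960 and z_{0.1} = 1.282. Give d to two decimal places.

d_min ≈ 0.56

For two independent groups of n = 68 each: d_min = (z_{α/2} + z_β)·√(2/n).
z-sum = 1.960 + 1.282 = 3.242.
d_min = 3.242 × √(2/68) = 3.242 × 0.1715 = 0.556.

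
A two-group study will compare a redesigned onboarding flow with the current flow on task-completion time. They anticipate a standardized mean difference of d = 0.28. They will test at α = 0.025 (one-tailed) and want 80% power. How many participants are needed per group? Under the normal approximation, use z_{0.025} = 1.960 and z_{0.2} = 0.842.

For two independent groups with equal n: n = 2·((z_{α} + z_β) / d)².
z_{α} + z_β = 1.960 + 0.842 = 2.802.
n = 2 × (2.802 / 0.28)² = 2 × 10.007² = 2 × 100.14 = 200.3.
Round up to the next whole participant.

n = 201 per group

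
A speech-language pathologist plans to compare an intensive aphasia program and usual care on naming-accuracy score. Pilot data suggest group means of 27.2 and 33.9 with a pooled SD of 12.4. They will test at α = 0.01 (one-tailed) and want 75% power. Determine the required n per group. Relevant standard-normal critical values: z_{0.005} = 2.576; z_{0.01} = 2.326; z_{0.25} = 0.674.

Cohen's d = |M₁ − M₂| / SD_pooled = |27.2 − 33.9| / 12.4 = 6.7 / 12.4 = 0.540.
For two independent groups with equal n: n = 2·((z_{α} + z_β) / d)².
z_{α} + z_β = 2.326 + 0.674 = 3.000.
n = 2 × (3.000 / 0.540)² = 2 × 5.556² = 2 × 30.86 = 61.7.
Round up to the next whole participant.

n = 62 per group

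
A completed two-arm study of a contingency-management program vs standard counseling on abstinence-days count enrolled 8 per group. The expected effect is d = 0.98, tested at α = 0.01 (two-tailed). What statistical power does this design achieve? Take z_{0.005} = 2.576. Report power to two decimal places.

power ≈ 0.27

For two equal groups, power = Φ(d·√(n/2) − z_{α/2}).
d·√(n/2) = 0.98 × √(8/2) = 0.98 × 2.000 = 1.960.
z_β = 1.960 − 2.576 = -0.616.
Power = Φ(-0.616) = 0.269.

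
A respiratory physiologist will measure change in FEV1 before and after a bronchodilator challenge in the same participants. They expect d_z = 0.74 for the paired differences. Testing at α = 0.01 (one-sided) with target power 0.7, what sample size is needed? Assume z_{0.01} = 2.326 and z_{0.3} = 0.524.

For a paired (one-sample on differences) test: n = ((z_{α} + z_β) / d)².
z_{α} + z_β = 2.326 + 0.524 = 2.850.
n = (2.850 / 0.74)² = 3.851² = 14.83.
Round up.

n = 15 pairs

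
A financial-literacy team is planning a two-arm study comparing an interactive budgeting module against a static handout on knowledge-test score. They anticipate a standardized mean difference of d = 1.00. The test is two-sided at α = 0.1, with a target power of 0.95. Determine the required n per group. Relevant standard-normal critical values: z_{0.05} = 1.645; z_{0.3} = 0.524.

For two independent groups with equal n: n = 2·((z_{α/2} + z_β) / d)².
z_{α/2} + z_β = 1.645 + 1.645 = 3.290.
n = 2 × (3.290 / 1.00)² = 2 × 3.290² = 2 × 10.82 = 21.6.
Round up to the next whole participant.

n = 22 per group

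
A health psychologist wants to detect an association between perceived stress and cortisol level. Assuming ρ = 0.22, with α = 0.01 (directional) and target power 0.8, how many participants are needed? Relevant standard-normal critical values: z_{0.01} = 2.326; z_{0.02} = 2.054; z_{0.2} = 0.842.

n = 204

Fisher's z: C = ½·ln((1+r)/(1−r)) = ½·ln(1.5641) = 0.2237.
n = ((z_{α} + z_β)/C)² + 3.
(2.326 + 0.842) / 0.2237 = 3.168 / 0.2237 = 14.162.
n = 14.162² + 3 = 200.56 + 3 = 203.6.
Round up.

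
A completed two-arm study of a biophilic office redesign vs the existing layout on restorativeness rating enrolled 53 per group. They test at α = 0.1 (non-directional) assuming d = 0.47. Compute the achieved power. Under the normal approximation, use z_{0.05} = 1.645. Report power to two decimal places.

For two equal groups, power = Φ(d·√(n/2) − z_{α/2}).
d·√(n/2) = 0.47 × √(53/2) = 0.47 × 5.148 = 2.419.
z_β = 2.419 − 1.645 = 0.774.
Power = Φ(0.774) = 0.781.

power ≈ 0.78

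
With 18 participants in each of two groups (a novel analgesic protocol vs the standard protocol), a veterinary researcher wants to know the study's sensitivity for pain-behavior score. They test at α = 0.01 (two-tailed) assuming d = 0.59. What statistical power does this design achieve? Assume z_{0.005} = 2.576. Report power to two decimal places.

power ≈ 0.21

For two equal groups, power = Φ(d·√(n/2) − z_{α/2}).
d·√(n/2) = 0.59 × √(18/2) = 0.59 × 3.000 = 1.770.
z_β = 1.770 − 2.576 = -0.806.
Power = Φ(-0.806) = 0.210.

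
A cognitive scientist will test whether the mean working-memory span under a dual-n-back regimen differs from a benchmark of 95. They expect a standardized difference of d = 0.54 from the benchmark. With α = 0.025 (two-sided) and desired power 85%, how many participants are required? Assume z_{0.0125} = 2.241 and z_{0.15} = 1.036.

n = 37

For a one-sample test: n = ((z_{α/2} + z_β) / d)².
z_{α/2} + z_β = 2.241 + 1.036 = 3.277.
n = (3.277 / 0.54)² = 6.069² = 36.83.
Round up.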